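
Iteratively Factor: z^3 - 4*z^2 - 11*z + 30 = (z + 3)*(z^2 - 7*z + 10) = (z - 5)*(z + 3)*(z - 2)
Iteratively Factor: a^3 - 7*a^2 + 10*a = (a - 2)*(a^2 - 5*a) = a*(a - 2)*(a - 5)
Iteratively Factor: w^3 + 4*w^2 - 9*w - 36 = (w + 3)*(w^2 + w - 12) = (w - 3)*(w + 3)*(w + 4)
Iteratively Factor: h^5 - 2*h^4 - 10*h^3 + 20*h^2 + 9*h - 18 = (h - 2)*(h^4 - 10*h^2 + 9) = (h - 2)*(h + 1)*(h^3 - h^2 - 9*h + 9) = (h - 3)*(h - 2)*(h + 1)*(h^2 + 2*h - 3) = (h - 3)*(h - 2)*(h + 1)*(h + 3)*(h - 1)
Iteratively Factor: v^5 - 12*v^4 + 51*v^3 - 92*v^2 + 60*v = (v - 3)*(v^4 - 9*v^3 + 24*v^2 - 20*v) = (v - 5)*(v - 3)*(v^3 - 4*v^2 + 4*v) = (v - 5)*(v - 3)*(v - 2)*(v^2 - 2*v) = (v - 5)*(v - 3)*(v - 2)^2*(v)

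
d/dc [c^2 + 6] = 2*c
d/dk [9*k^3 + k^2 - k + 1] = 27*k^2 + 2*k - 1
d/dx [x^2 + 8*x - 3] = 2*x + 8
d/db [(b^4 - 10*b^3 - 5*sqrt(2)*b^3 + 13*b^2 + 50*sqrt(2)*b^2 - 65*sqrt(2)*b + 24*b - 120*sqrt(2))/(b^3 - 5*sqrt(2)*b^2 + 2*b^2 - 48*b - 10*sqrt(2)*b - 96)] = (b^6 - 10*sqrt(2)*b^5 + 4*b^5 - 127*b^4 - 40*sqrt(2)*b^4 + 728*b^3 + 810*sqrt(2)*b^3 - 480*sqrt(2)*b^2 + 558*b^2 - 9120*sqrt(2)*b - 4896*b - 4704 + 480*sqrt(2))/(b^6 - 10*sqrt(2)*b^5 + 4*b^5 - 40*sqrt(2)*b^4 - 42*b^4 - 184*b^3 + 440*sqrt(2)*b^3 + 2120*b^2 + 1920*sqrt(2)*b^2 + 1920*sqrt(2)*b + 9216*b + 9216)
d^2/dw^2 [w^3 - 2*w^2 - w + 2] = 6*w - 4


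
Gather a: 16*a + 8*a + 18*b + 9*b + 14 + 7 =24*a + 27*b + 21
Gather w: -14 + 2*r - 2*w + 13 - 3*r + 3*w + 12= -r + w + 11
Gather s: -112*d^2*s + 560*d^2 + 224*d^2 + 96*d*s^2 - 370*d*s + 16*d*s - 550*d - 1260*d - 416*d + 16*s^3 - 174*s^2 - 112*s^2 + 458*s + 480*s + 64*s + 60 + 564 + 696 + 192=784*d^2 - 2226*d + 16*s^3 + s^2*(96*d - 286) + s*(-112*d^2 - 354*d + 1002) + 1512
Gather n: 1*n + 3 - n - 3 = 0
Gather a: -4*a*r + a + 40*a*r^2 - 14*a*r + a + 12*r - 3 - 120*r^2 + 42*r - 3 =a*(40*r^2 - 18*r + 2) - 120*r^2 + 54*r - 6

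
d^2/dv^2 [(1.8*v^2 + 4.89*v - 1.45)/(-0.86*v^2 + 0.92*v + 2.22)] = (-10.081608*v^3 - 14.18484*v^2 - 62.899368*v + 10.223672)/(0.636056*v^6 - 2.041296*v^5 - 2.742024*v^4 + 9.760096*v^3 + 7.078248*v^2 - 13.602384*v - 10.941048)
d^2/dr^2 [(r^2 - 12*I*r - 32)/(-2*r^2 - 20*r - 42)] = (r^3*(10 + 12*I) + 159*r^2 + r*(960 - 756*I) + 2087 - 2520*I)/(r^6 + 30*r^5 + 363*r^4 + 2260*r^3 + 7623*r^2 + 13230*r + 9261)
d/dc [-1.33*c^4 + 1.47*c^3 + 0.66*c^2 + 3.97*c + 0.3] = -5.32*c^3 + 4.41*c^2 + 1.32*c + 3.97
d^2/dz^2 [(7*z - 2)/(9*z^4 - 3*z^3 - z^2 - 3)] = 2*(-z^2*(7*z - 2)*(-36*z^2 + 9*z + 2)^2 + (-252*z^3 + 63*z^2 + 14*z + (7*z - 2)*(-54*z^2 + 9*z + 1))*(-9*z^4 + 3*z^3 + z^2 + 3))/(-9*z^4 + 3*z^3 + z^2 + 3)^3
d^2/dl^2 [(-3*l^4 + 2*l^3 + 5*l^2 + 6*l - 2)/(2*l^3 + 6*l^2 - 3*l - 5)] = 2*(-130*l^6 + 180*l^5 + 567*l^4 + 218*l^3 + 270*l^2 + 738*l - 43)/(8*l^9 + 72*l^8 + 180*l^7 - 60*l^6 - 630*l^5 - 198*l^4 + 663*l^3 + 315*l^2 - 225*l - 125)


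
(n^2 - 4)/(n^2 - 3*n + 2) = (n + 2)/(n - 1)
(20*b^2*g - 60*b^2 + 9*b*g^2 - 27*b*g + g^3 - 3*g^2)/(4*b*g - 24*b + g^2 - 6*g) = (5*b*g - 15*b + g^2 - 3*g)/(g - 6)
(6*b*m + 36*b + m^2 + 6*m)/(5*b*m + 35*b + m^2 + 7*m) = (6*b*m + 36*b + m^2 + 6*m)/(5*b*m + 35*b + m^2 + 7*m)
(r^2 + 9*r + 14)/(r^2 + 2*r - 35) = (r + 2)/(r - 5)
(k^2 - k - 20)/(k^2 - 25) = (k + 4)/(k + 5)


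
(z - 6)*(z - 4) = z^2 - 10*z + 24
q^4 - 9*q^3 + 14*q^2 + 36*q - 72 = (q - 6)*(q - 3)*(q - 2)*(q + 2)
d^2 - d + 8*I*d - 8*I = (d - 1)*(d + 8*I)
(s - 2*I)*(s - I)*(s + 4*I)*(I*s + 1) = I*s^4 + 11*I*s^2 + 18*s - 8*I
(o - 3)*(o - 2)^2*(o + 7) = o^4 - 33*o^2 + 100*o - 84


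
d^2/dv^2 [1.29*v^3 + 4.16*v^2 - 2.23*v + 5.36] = 7.74*v + 8.32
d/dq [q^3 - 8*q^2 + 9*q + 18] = 3*q^2 - 16*q + 9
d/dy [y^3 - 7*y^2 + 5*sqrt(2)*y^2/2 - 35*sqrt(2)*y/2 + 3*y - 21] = 3*y^2 - 14*y + 5*sqrt(2)*y - 35*sqrt(2)/2 + 3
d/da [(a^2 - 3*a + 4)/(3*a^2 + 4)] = (9*a^2 - 16*a - 12)/(9*a^4 + 24*a^2 + 16)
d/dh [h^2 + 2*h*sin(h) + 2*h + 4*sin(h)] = 2*h*cos(h) + 2*h + 2*sin(h) + 4*cos(h) + 2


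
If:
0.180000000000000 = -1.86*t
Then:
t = -0.10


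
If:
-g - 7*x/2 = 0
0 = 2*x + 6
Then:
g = 21/2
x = -3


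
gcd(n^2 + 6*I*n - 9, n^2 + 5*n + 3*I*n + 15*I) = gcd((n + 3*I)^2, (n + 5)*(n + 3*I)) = n + 3*I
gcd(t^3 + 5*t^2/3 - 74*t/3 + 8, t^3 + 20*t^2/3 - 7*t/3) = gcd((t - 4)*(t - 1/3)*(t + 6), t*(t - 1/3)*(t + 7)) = t - 1/3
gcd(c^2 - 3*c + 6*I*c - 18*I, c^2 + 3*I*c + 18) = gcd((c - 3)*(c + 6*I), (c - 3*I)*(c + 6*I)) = c + 6*I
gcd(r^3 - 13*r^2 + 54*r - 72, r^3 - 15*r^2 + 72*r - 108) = r^2 - 9*r + 18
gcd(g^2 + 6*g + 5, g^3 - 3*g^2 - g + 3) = g + 1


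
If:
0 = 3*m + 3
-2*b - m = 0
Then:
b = 1/2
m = -1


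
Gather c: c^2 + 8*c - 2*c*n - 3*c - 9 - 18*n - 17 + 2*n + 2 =c^2 + c*(5 - 2*n) - 16*n - 24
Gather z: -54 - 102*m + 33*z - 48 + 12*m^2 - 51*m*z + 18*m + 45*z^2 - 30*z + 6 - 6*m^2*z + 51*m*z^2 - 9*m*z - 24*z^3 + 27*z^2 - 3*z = 12*m^2 - 84*m - 24*z^3 + z^2*(51*m + 72) + z*(-6*m^2 - 60*m) - 96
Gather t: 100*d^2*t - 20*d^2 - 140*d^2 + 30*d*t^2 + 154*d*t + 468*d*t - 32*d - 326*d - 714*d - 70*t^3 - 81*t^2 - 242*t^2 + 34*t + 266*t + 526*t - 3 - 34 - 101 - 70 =-160*d^2 - 1072*d - 70*t^3 + t^2*(30*d - 323) + t*(100*d^2 + 622*d + 826) - 208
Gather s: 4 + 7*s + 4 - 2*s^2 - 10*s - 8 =-2*s^2 - 3*s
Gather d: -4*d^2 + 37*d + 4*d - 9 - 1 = -4*d^2 + 41*d - 10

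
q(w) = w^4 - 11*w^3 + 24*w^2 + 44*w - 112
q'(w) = 4*w^3 - 33*w^2 + 48*w + 44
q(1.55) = -21.33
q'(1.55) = 54.01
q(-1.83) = -33.52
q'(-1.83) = -178.87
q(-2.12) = 27.59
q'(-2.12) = -244.19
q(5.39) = -56.06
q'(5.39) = -29.64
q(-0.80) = -125.80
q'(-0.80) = -17.57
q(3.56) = 13.13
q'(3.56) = -22.88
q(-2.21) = 50.57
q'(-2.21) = -266.43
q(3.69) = 9.87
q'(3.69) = -27.24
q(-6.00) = 4160.00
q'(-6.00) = -2296.00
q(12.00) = 5600.00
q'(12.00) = 2780.00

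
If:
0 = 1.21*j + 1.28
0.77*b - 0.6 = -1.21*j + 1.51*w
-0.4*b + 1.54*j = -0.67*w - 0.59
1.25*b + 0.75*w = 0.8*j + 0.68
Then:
No Solution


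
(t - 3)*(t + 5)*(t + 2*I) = t^3 + 2*t^2 + 2*I*t^2 - 15*t + 4*I*t - 30*I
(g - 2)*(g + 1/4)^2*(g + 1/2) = g^4 - g^3 - 27*g^2/16 - 19*g/32 - 1/16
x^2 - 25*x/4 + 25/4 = (x - 5)*(x - 5/4)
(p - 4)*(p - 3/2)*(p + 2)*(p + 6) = p^4 + 5*p^3/2 - 26*p^2 - 18*p + 72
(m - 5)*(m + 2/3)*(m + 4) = m^3 - m^2/3 - 62*m/3 - 40/3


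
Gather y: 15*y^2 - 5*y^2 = 10*y^2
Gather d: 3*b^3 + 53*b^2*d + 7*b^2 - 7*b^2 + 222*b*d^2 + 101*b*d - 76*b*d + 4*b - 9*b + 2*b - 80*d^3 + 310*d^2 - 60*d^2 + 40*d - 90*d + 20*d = 3*b^3 - 3*b - 80*d^3 + d^2*(222*b + 250) + d*(53*b^2 + 25*b - 30)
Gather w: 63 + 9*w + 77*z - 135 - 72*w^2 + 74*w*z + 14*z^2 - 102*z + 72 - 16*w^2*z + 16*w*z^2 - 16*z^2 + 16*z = w^2*(-16*z - 72) + w*(16*z^2 + 74*z + 9) - 2*z^2 - 9*z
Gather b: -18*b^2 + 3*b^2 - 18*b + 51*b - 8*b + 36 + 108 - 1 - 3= -15*b^2 + 25*b + 140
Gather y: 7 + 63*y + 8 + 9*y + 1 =72*y + 16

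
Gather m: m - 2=m - 2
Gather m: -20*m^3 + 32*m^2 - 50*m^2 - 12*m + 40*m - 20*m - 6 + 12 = -20*m^3 - 18*m^2 + 8*m + 6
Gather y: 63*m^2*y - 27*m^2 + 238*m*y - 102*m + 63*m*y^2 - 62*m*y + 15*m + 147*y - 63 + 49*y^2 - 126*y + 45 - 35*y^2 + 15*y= -27*m^2 - 87*m + y^2*(63*m + 14) + y*(63*m^2 + 176*m + 36) - 18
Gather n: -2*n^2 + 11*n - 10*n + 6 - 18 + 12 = -2*n^2 + n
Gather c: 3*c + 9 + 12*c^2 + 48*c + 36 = 12*c^2 + 51*c + 45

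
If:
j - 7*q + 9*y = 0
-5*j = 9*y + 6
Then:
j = -9*y/5 - 6/5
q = 36*y/35 - 6/35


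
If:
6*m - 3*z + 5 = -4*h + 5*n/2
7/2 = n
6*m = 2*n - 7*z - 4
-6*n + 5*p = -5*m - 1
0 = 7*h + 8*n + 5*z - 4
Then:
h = -21/8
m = 29/16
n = 7/2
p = 35/16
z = -9/8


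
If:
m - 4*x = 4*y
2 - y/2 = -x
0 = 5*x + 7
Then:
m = -4/5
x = -7/5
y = 6/5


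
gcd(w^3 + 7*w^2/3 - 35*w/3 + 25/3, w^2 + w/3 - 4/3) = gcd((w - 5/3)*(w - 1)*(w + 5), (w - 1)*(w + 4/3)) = w - 1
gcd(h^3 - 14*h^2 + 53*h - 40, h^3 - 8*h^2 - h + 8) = h^2 - 9*h + 8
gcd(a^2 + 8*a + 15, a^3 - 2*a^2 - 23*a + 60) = a + 5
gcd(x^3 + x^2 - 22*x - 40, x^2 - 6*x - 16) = x + 2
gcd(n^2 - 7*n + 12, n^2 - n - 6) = n - 3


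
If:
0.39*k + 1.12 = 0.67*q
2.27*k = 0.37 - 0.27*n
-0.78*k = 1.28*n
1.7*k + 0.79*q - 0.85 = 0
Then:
No Solution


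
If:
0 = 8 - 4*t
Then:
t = 2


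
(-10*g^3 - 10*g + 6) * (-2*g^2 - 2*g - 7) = 20*g^5 + 20*g^4 + 90*g^3 + 8*g^2 + 58*g - 42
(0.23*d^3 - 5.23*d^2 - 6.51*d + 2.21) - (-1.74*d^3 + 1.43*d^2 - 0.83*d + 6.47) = 1.97*d^3 - 6.66*d^2 - 5.68*d - 4.26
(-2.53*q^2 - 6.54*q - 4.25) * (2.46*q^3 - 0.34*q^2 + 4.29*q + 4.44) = -6.2238*q^5 - 15.2282*q^4 - 19.0851*q^3 - 37.8448*q^2 - 47.2701*q - 18.87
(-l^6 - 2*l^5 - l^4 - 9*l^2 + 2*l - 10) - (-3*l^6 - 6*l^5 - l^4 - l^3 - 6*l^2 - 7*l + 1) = 2*l^6 + 4*l^5 + l^3 - 3*l^2 + 9*l - 11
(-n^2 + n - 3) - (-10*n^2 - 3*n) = 9*n^2 + 4*n - 3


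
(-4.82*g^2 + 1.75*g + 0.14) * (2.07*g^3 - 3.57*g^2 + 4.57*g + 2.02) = -9.9774*g^5 + 20.8299*g^4 - 27.9851*g^3 - 2.2387*g^2 + 4.1748*g + 0.2828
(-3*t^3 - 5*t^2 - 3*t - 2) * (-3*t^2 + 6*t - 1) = 9*t^5 - 3*t^4 - 18*t^3 - 7*t^2 - 9*t + 2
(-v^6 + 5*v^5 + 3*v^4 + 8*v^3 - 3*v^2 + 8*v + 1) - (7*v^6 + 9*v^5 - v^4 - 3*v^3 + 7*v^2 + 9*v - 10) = -8*v^6 - 4*v^5 + 4*v^4 + 11*v^3 - 10*v^2 - v + 11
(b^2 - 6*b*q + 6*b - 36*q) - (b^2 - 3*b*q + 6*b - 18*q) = -3*b*q - 18*q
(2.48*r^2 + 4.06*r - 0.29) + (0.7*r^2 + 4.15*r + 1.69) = 3.18*r^2 + 8.21*r + 1.4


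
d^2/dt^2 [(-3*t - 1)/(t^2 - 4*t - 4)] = 2*(4*(t - 2)^2*(3*t + 1) + (9*t - 11)*(-t^2 + 4*t + 4))/(-t^2 + 4*t + 4)^3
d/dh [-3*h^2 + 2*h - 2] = 2 - 6*h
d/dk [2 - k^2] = -2*k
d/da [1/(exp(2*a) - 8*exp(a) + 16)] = 2*(4 - exp(a))*exp(a)/(exp(2*a) - 8*exp(a) + 16)^2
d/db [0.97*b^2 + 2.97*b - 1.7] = 1.94*b + 2.97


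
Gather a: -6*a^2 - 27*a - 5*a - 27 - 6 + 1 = -6*a^2 - 32*a - 32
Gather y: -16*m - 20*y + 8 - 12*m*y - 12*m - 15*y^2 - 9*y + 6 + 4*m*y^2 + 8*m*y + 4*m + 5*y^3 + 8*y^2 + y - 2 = -24*m + 5*y^3 + y^2*(4*m - 7) + y*(-4*m - 28) + 12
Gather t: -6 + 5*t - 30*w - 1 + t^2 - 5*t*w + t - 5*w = t^2 + t*(6 - 5*w) - 35*w - 7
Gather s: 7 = 7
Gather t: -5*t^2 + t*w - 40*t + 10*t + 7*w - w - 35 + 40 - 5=-5*t^2 + t*(w - 30) + 6*w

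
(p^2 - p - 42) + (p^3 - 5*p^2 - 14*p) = p^3 - 4*p^2 - 15*p - 42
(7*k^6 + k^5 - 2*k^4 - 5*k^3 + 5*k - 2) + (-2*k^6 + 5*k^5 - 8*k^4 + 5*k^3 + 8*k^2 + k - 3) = 5*k^6 + 6*k^5 - 10*k^4 + 8*k^2 + 6*k - 5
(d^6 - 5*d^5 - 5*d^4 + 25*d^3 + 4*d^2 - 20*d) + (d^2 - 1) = d^6 - 5*d^5 - 5*d^4 + 25*d^3 + 5*d^2 - 20*d - 1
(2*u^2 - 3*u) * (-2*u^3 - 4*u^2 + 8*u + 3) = -4*u^5 - 2*u^4 + 28*u^3 - 18*u^2 - 9*u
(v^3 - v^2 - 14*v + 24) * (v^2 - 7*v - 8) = v^5 - 8*v^4 - 15*v^3 + 130*v^2 - 56*v - 192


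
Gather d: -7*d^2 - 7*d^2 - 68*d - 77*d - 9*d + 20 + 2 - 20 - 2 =-14*d^2 - 154*d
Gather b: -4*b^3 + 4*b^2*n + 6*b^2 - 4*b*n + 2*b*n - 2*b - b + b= -4*b^3 + b^2*(4*n + 6) + b*(-2*n - 2)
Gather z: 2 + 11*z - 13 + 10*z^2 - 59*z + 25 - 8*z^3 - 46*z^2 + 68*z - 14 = -8*z^3 - 36*z^2 + 20*z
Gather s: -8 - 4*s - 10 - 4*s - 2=-8*s - 20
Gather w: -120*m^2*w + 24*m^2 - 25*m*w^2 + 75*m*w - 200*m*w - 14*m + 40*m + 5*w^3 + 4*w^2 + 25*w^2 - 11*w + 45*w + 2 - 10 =24*m^2 + 26*m + 5*w^3 + w^2*(29 - 25*m) + w*(-120*m^2 - 125*m + 34) - 8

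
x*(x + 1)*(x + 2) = x^3 + 3*x^2 + 2*x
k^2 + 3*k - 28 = (k - 4)*(k + 7)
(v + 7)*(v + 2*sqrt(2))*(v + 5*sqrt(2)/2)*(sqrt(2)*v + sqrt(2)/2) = sqrt(2)*v^4 + 9*v^3 + 15*sqrt(2)*v^3/2 + 27*sqrt(2)*v^2/2 + 135*v^2/2 + 63*v/2 + 75*sqrt(2)*v + 35*sqrt(2)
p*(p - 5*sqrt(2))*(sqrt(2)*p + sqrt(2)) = sqrt(2)*p^3 - 10*p^2 + sqrt(2)*p^2 - 10*p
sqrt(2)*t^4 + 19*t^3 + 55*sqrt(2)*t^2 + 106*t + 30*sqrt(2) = (t + sqrt(2))*(t + 3*sqrt(2))*(t + 5*sqrt(2))*(sqrt(2)*t + 1)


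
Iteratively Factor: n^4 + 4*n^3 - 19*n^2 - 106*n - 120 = (n - 5)*(n^3 + 9*n^2 + 26*n + 24) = (n - 5)*(n + 4)*(n^2 + 5*n + 6) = (n - 5)*(n + 3)*(n + 4)*(n + 2)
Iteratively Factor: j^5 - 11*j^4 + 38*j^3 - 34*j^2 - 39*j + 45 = (j - 3)*(j^4 - 8*j^3 + 14*j^2 + 8*j - 15) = (j - 3)*(j + 1)*(j^3 - 9*j^2 + 23*j - 15) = (j - 3)^2*(j + 1)*(j^2 - 6*j + 5) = (j - 3)^2*(j - 1)*(j + 1)*(j - 5)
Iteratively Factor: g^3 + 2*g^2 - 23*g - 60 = (g + 4)*(g^2 - 2*g - 15) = (g + 3)*(g + 4)*(g - 5)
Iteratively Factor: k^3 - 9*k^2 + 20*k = (k - 4)*(k^2 - 5*k) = (k - 5)*(k - 4)*(k)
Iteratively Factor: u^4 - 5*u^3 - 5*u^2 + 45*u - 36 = (u - 3)*(u^3 - 2*u^2 - 11*u + 12) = (u - 3)*(u + 3)*(u^2 - 5*u + 4) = (u - 3)*(u - 1)*(u + 3)*(u - 4)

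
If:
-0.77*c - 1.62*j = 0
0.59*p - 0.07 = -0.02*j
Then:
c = 62.0649350649351*p - 7.36363636363636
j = 3.5 - 29.5*p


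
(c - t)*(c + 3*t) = c^2 + 2*c*t - 3*t^2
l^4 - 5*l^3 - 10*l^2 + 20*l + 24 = (l - 6)*(l - 2)*(l + 1)*(l + 2)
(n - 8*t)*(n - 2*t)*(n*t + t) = n^3*t - 10*n^2*t^2 + n^2*t + 16*n*t^3 - 10*n*t^2 + 16*t^3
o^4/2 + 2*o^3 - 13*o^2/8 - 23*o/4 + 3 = (o/2 + 1)*(o - 3/2)*(o - 1/2)*(o + 4)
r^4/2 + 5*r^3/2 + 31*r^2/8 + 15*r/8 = r*(r/2 + 1/2)*(r + 3/2)*(r + 5/2)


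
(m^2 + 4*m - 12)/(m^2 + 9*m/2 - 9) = 2*(m - 2)/(2*m - 3)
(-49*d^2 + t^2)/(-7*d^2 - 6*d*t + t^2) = (7*d + t)/(d + t)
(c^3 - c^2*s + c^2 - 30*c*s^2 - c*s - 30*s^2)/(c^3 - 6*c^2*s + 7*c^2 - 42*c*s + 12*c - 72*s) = (c^2 + 5*c*s + c + 5*s)/(c^2 + 7*c + 12)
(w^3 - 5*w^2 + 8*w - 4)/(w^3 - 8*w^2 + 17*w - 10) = (w - 2)/(w - 5)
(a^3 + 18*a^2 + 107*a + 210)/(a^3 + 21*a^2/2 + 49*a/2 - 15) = 2*(a + 7)/(2*a - 1)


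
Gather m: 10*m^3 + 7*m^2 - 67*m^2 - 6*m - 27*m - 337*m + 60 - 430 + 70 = 10*m^3 - 60*m^2 - 370*m - 300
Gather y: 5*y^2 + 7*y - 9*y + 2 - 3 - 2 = 5*y^2 - 2*y - 3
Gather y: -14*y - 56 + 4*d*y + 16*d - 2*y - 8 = 16*d + y*(4*d - 16) - 64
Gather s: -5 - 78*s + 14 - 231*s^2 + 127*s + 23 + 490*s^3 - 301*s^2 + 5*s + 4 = 490*s^3 - 532*s^2 + 54*s + 36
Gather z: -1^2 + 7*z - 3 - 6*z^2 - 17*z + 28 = -6*z^2 - 10*z + 24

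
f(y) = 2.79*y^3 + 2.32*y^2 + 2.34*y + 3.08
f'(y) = 8.37*y^2 + 4.64*y + 2.34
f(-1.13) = -0.63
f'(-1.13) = 7.78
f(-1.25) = -1.67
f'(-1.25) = 9.62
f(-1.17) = -0.95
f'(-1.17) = 8.37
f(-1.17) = -0.95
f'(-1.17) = 8.37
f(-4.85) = -271.99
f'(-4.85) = 176.72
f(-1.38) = -3.06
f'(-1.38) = 11.88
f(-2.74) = -43.31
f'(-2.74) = 52.47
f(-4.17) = -168.64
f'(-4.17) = 128.54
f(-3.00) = -58.39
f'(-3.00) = 63.75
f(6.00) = 703.28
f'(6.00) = 331.50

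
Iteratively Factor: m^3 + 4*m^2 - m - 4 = (m + 4)*(m^2 - 1) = (m - 1)*(m + 4)*(m + 1)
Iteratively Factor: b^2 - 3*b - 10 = (b + 2)*(b - 5)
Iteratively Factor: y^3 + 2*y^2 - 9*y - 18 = (y + 2)*(y^2 - 9) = (y - 3)*(y + 2)*(y + 3)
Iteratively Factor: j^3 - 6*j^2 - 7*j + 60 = (j - 5)*(j^2 - j - 12) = (j - 5)*(j - 4)*(j + 3)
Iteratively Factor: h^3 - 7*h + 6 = (h - 1)*(h^2 + h - 6) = (h - 2)*(h - 1)*(h + 3)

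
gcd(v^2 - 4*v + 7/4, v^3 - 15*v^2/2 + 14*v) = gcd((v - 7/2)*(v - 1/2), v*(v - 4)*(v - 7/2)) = v - 7/2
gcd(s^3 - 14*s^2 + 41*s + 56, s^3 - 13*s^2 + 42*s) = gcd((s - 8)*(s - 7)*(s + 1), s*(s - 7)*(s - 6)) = s - 7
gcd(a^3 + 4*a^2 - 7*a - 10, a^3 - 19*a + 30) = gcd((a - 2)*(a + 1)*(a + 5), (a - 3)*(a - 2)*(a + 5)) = a^2 + 3*a - 10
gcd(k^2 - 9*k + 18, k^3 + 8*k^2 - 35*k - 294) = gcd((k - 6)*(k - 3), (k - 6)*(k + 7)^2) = k - 6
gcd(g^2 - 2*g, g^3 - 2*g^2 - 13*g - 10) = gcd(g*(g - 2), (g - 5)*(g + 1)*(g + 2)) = 1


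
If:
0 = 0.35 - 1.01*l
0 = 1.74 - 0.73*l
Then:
No Solution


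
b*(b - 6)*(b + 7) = b^3 + b^2 - 42*b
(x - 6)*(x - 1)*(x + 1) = x^3 - 6*x^2 - x + 6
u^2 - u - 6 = (u - 3)*(u + 2)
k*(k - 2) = k^2 - 2*k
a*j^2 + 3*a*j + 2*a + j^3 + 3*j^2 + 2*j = (a + j)*(j + 1)*(j + 2)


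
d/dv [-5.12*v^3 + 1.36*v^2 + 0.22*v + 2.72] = -15.36*v^2 + 2.72*v + 0.22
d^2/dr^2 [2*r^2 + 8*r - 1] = 4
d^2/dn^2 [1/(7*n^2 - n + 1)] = 2*(-49*n^2 + 7*n + (14*n - 1)^2 - 7)/(7*n^2 - n + 1)^3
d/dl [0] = 0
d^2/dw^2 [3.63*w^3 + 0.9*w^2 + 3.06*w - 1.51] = 21.78*w + 1.8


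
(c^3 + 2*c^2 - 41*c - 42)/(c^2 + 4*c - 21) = (c^2 - 5*c - 6)/(c - 3)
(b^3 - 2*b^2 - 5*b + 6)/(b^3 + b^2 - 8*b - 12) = (b - 1)/(b + 2)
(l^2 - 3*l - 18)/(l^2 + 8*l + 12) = (l^2 - 3*l - 18)/(l^2 + 8*l + 12)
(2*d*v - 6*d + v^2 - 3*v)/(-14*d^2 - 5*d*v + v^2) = (v - 3)/(-7*d + v)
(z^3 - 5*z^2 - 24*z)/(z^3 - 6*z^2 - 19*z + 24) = z/(z - 1)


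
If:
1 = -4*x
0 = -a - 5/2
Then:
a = -5/2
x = -1/4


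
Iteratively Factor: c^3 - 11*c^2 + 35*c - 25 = (c - 1)*(c^2 - 10*c + 25) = (c - 5)*(c - 1)*(c - 5)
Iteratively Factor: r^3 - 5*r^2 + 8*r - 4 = (r - 2)*(r^2 - 3*r + 2) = (r - 2)*(r - 1)*(r - 2)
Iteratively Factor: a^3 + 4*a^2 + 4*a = (a + 2)*(a^2 + 2*a) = a*(a + 2)*(a + 2)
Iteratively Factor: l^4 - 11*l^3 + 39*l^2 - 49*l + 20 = (l - 5)*(l^3 - 6*l^2 + 9*l - 4) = (l - 5)*(l - 1)*(l^2 - 5*l + 4) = (l - 5)*(l - 1)^2*(l - 4)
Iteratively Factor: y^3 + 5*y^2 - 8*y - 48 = (y - 3)*(y^2 + 8*y + 16) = (y - 3)*(y + 4)*(y + 4)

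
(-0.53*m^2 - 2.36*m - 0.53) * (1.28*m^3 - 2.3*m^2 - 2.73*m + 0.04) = -0.6784*m^5 - 1.8018*m^4 + 6.1965*m^3 + 7.6406*m^2 + 1.3525*m - 0.0212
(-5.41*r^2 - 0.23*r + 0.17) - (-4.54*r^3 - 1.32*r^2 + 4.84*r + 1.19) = 4.54*r^3 - 4.09*r^2 - 5.07*r - 1.02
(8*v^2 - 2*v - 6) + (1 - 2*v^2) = 6*v^2 - 2*v - 5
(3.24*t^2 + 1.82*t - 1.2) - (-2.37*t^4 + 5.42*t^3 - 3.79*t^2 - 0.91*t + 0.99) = 2.37*t^4 - 5.42*t^3 + 7.03*t^2 + 2.73*t - 2.19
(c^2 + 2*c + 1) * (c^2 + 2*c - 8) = c^4 + 4*c^3 - 3*c^2 - 14*c - 8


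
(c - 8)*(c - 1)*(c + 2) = c^3 - 7*c^2 - 10*c + 16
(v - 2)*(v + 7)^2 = v^3 + 12*v^2 + 21*v - 98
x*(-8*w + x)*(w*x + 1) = -8*w^2*x^2 + w*x^3 - 8*w*x + x^2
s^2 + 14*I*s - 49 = (s + 7*I)^2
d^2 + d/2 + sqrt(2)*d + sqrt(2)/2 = (d + 1/2)*(d + sqrt(2))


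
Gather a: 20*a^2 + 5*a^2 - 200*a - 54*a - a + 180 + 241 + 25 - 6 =25*a^2 - 255*a + 440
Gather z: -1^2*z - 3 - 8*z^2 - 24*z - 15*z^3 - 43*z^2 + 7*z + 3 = -15*z^3 - 51*z^2 - 18*z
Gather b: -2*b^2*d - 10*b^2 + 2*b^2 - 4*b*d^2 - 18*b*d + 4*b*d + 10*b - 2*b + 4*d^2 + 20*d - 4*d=b^2*(-2*d - 8) + b*(-4*d^2 - 14*d + 8) + 4*d^2 + 16*d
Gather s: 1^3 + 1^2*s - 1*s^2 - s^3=-s^3 - s^2 + s + 1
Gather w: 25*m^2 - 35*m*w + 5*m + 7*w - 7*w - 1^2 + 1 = 25*m^2 - 35*m*w + 5*m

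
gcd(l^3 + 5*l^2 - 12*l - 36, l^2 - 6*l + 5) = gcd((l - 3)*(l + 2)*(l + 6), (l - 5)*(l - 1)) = 1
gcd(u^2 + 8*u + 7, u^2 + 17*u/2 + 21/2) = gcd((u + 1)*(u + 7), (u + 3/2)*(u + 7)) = u + 7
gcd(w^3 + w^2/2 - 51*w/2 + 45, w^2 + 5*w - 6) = w + 6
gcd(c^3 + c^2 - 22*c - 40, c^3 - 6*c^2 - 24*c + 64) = c + 4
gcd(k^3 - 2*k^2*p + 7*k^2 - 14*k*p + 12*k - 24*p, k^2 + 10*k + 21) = k + 3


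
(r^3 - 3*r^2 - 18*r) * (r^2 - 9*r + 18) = r^5 - 12*r^4 + 27*r^3 + 108*r^2 - 324*r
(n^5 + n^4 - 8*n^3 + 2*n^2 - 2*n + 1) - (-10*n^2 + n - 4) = n^5 + n^4 - 8*n^3 + 12*n^2 - 3*n + 5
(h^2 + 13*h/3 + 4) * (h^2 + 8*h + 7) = h^4 + 37*h^3/3 + 137*h^2/3 + 187*h/3 + 28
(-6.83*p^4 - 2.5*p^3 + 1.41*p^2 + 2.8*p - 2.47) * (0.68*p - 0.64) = -4.6444*p^5 + 2.6712*p^4 + 2.5588*p^3 + 1.0016*p^2 - 3.4716*p + 1.5808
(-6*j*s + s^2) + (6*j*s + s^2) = 2*s^2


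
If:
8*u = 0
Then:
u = 0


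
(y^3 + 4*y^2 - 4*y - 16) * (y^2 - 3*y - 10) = y^5 + y^4 - 26*y^3 - 44*y^2 + 88*y + 160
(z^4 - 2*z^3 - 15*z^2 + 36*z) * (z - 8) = z^5 - 10*z^4 + z^3 + 156*z^2 - 288*z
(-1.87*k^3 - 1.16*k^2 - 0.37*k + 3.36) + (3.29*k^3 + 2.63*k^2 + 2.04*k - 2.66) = 1.42*k^3 + 1.47*k^2 + 1.67*k + 0.7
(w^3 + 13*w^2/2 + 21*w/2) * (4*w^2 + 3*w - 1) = 4*w^5 + 29*w^4 + 121*w^3/2 + 25*w^2 - 21*w/2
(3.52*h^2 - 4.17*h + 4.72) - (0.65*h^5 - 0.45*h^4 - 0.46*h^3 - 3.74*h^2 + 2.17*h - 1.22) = -0.65*h^5 + 0.45*h^4 + 0.46*h^3 + 7.26*h^2 - 6.34*h + 5.94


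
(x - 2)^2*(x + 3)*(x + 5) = x^4 + 4*x^3 - 13*x^2 - 28*x + 60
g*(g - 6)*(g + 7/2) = g^3 - 5*g^2/2 - 21*g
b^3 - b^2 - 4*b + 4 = (b - 2)*(b - 1)*(b + 2)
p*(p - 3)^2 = p^3 - 6*p^2 + 9*p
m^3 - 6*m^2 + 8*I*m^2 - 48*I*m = m*(m - 6)*(m + 8*I)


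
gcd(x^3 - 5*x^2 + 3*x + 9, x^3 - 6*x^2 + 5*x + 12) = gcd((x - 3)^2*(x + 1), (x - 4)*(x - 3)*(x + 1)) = x^2 - 2*x - 3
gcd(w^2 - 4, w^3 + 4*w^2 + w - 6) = w + 2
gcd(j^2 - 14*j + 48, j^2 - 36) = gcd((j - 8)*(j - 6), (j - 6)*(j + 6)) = j - 6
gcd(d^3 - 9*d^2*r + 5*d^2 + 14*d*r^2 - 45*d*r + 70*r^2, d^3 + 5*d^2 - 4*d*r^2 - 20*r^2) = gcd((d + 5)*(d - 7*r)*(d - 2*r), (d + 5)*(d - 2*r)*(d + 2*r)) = -d^2 + 2*d*r - 5*d + 10*r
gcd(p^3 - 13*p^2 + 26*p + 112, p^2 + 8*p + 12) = p + 2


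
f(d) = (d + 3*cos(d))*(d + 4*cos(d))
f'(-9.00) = -59.35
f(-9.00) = 148.36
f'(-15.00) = -115.45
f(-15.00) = 311.69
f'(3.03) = -0.60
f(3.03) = -0.05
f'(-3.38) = -2.47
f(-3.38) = 45.75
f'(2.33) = -0.01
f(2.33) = -0.11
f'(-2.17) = -32.01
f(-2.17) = 17.09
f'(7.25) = -34.51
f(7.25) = 85.26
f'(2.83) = -0.07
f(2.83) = 0.02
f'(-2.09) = -30.69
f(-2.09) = 14.58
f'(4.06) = 14.88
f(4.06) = 3.65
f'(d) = (1 - 4*sin(d))*(d + 3*cos(d)) + (1 - 3*sin(d))*(d + 4*cos(d))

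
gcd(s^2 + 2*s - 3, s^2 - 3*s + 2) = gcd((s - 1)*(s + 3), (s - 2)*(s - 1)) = s - 1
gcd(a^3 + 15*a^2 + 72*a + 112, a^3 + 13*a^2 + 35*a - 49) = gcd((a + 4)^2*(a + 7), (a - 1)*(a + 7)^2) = a + 7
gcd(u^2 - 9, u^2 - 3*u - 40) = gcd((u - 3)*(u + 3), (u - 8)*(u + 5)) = 1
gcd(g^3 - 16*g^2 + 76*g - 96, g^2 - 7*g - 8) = g - 8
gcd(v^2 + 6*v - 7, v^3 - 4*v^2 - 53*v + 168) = v + 7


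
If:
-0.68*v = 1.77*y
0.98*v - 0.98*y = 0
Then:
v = 0.00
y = 0.00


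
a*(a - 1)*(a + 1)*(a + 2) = a^4 + 2*a^3 - a^2 - 2*a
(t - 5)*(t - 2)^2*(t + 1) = t^4 - 8*t^3 + 15*t^2 + 4*t - 20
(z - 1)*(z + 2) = z^2 + z - 2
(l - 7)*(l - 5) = l^2 - 12*l + 35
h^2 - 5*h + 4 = (h - 4)*(h - 1)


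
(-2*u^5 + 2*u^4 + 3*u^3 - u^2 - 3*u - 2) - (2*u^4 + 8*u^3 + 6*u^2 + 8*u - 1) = -2*u^5 - 5*u^3 - 7*u^2 - 11*u - 1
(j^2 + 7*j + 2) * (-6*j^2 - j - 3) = -6*j^4 - 43*j^3 - 22*j^2 - 23*j - 6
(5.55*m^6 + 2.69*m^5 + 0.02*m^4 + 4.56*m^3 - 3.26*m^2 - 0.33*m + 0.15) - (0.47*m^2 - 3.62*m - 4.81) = 5.55*m^6 + 2.69*m^5 + 0.02*m^4 + 4.56*m^3 - 3.73*m^2 + 3.29*m + 4.96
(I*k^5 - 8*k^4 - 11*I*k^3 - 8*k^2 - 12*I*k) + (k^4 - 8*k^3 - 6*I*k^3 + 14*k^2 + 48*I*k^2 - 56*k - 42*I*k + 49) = I*k^5 - 7*k^4 - 8*k^3 - 17*I*k^3 + 6*k^2 + 48*I*k^2 - 56*k - 54*I*k + 49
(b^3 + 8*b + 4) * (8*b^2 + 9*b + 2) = 8*b^5 + 9*b^4 + 66*b^3 + 104*b^2 + 52*b + 8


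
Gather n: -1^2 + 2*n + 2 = 2*n + 1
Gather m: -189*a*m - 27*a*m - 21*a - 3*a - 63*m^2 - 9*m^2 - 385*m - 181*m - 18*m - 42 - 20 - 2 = -24*a - 72*m^2 + m*(-216*a - 584) - 64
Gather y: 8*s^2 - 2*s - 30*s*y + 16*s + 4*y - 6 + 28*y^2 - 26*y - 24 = 8*s^2 + 14*s + 28*y^2 + y*(-30*s - 22) - 30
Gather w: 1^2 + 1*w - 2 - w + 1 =0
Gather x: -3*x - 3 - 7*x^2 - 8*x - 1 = -7*x^2 - 11*x - 4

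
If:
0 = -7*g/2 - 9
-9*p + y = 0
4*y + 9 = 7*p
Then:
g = -18/7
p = -9/29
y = -81/29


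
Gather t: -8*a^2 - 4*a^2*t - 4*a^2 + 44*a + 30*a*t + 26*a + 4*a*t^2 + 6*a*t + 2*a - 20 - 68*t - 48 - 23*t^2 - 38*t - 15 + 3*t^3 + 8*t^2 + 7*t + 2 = -12*a^2 + 72*a + 3*t^3 + t^2*(4*a - 15) + t*(-4*a^2 + 36*a - 99) - 81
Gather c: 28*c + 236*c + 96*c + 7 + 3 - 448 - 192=360*c - 630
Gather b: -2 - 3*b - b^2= -b^2 - 3*b - 2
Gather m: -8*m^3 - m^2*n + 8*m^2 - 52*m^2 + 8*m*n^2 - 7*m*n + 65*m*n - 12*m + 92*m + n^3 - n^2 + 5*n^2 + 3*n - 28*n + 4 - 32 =-8*m^3 + m^2*(-n - 44) + m*(8*n^2 + 58*n + 80) + n^3 + 4*n^2 - 25*n - 28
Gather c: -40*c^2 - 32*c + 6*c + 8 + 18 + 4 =-40*c^2 - 26*c + 30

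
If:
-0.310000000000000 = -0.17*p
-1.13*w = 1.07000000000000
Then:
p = 1.82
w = -0.95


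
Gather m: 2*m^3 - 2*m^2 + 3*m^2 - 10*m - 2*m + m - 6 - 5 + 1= 2*m^3 + m^2 - 11*m - 10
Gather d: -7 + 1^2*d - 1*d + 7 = 0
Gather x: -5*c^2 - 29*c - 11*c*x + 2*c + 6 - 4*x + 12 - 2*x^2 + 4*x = -5*c^2 - 11*c*x - 27*c - 2*x^2 + 18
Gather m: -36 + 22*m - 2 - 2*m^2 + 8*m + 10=-2*m^2 + 30*m - 28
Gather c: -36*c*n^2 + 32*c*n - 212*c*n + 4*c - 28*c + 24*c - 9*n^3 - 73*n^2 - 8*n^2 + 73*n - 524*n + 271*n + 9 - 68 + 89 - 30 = c*(-36*n^2 - 180*n) - 9*n^3 - 81*n^2 - 180*n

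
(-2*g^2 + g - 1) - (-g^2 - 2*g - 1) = -g^2 + 3*g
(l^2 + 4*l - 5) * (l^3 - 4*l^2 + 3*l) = l^5 - 18*l^3 + 32*l^2 - 15*l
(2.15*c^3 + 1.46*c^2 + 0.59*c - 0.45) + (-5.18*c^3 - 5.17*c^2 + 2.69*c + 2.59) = -3.03*c^3 - 3.71*c^2 + 3.28*c + 2.14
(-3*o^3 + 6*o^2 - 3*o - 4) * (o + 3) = -3*o^4 - 3*o^3 + 15*o^2 - 13*o - 12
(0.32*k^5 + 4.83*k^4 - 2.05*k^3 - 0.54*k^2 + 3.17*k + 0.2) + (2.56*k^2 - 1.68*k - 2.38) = 0.32*k^5 + 4.83*k^4 - 2.05*k^3 + 2.02*k^2 + 1.49*k - 2.18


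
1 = 1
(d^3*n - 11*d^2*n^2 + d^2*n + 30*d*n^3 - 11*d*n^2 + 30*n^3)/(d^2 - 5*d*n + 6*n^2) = n*(d^3 - 11*d^2*n + d^2 + 30*d*n^2 - 11*d*n + 30*n^2)/(d^2 - 5*d*n + 6*n^2)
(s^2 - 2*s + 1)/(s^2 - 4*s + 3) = (s - 1)/(s - 3)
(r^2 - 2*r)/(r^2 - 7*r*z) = (r - 2)/(r - 7*z)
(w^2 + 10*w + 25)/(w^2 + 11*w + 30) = (w + 5)/(w + 6)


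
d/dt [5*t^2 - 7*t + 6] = 10*t - 7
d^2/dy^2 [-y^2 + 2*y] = -2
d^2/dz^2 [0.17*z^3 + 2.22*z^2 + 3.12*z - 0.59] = 1.02*z + 4.44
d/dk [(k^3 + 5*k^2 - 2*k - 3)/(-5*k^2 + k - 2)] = (-5*k^4 + 2*k^3 - 11*k^2 - 50*k + 7)/(25*k^4 - 10*k^3 + 21*k^2 - 4*k + 4)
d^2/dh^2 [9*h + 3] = 0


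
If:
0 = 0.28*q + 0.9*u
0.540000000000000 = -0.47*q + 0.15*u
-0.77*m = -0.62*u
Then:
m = 0.26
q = -1.05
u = 0.33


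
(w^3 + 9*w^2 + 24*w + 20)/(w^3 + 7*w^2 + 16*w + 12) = (w + 5)/(w + 3)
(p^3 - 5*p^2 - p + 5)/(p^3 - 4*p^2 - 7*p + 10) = (p + 1)/(p + 2)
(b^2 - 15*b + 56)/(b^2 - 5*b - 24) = (b - 7)/(b + 3)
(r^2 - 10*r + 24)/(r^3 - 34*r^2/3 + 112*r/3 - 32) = 3/(3*r - 4)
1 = 1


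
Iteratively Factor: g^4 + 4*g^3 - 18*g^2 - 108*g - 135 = (g + 3)*(g^3 + g^2 - 21*g - 45) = (g - 5)*(g + 3)*(g^2 + 6*g + 9) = (g - 5)*(g + 3)^2*(g + 3)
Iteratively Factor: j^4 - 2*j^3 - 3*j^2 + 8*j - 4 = (j - 2)*(j^3 - 3*j + 2) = (j - 2)*(j - 1)*(j^2 + j - 2) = (j - 2)*(j - 1)*(j + 2)*(j - 1)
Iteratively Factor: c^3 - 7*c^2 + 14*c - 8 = (c - 2)*(c^2 - 5*c + 4) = (c - 2)*(c - 1)*(c - 4)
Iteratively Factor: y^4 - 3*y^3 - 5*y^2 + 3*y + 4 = (y - 4)*(y^3 + y^2 - y - 1) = (y - 4)*(y + 1)*(y^2 - 1) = (y - 4)*(y - 1)*(y + 1)*(y + 1)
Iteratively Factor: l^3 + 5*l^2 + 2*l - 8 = (l + 2)*(l^2 + 3*l - 4) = (l - 1)*(l + 2)*(l + 4)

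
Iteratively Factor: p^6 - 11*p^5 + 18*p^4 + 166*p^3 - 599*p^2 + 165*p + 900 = (p + 1)*(p^5 - 12*p^4 + 30*p^3 + 136*p^2 - 735*p + 900) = (p - 5)*(p + 1)*(p^4 - 7*p^3 - 5*p^2 + 111*p - 180) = (p - 5)*(p + 1)*(p + 4)*(p^3 - 11*p^2 + 39*p - 45) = (p - 5)*(p - 3)*(p + 1)*(p + 4)*(p^2 - 8*p + 15) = (p - 5)*(p - 3)^2*(p + 1)*(p + 4)*(p - 5)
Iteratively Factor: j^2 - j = (j - 1)*(j)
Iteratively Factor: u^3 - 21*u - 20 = (u + 1)*(u^2 - u - 20) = (u + 1)*(u + 4)*(u - 5)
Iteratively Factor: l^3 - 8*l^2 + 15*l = (l)*(l^2 - 8*l + 15) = l*(l - 3)*(l - 5)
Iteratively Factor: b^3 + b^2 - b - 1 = (b - 1)*(b^2 + 2*b + 1) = (b - 1)*(b + 1)*(b + 1)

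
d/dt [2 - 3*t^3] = -9*t^2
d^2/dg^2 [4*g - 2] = 0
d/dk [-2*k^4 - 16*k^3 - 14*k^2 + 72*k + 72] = -8*k^3 - 48*k^2 - 28*k + 72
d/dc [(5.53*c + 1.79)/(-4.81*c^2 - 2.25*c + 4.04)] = (26.5993*c^2 + 17.2198*c + 26.3687)/(23.1361*c^4 + 21.645*c^3 - 33.8023*c^2 - 18.18*c + 16.3216)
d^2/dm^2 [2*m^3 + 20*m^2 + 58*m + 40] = 12*m + 40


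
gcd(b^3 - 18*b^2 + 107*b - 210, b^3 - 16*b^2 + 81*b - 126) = b^2 - 13*b + 42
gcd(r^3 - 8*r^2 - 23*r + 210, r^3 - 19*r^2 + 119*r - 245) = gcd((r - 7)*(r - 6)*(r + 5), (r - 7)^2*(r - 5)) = r - 7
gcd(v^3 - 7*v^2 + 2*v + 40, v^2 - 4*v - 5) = v - 5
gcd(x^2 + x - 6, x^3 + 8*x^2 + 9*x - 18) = x + 3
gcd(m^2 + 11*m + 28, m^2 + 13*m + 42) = m + 7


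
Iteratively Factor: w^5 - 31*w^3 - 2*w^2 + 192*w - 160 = (w + 4)*(w^4 - 4*w^3 - 15*w^2 + 58*w - 40) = (w - 1)*(w + 4)*(w^3 - 3*w^2 - 18*w + 40) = (w - 1)*(w + 4)^2*(w^2 - 7*w + 10) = (w - 5)*(w - 1)*(w + 4)^2*(w - 2)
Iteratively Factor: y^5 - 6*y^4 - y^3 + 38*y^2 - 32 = (y - 4)*(y^4 - 2*y^3 - 9*y^2 + 2*y + 8) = (y - 4)*(y + 1)*(y^3 - 3*y^2 - 6*y + 8) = (y - 4)*(y + 1)*(y + 2)*(y^2 - 5*y + 4) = (y - 4)^2*(y + 1)*(y + 2)*(y - 1)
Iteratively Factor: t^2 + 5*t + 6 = (t + 2)*(t + 3)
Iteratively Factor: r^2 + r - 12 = (r - 3)*(r + 4)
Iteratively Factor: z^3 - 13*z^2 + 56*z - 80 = (z - 4)*(z^2 - 9*z + 20) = (z - 5)*(z - 4)*(z - 4)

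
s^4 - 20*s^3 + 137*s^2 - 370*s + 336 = (s - 8)*(s - 7)*(s - 3)*(s - 2)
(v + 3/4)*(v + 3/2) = v^2 + 9*v/4 + 9/8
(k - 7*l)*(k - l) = k^2 - 8*k*l + 7*l^2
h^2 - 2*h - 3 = (h - 3)*(h + 1)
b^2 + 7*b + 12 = (b + 3)*(b + 4)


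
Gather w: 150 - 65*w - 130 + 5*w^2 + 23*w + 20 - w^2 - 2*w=4*w^2 - 44*w + 40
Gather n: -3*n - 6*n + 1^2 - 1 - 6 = -9*n - 6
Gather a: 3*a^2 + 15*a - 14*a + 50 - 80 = 3*a^2 + a - 30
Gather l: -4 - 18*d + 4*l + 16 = -18*d + 4*l + 12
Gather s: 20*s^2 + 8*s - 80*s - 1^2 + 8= 20*s^2 - 72*s + 7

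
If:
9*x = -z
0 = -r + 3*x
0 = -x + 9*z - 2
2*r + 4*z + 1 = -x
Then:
No Solution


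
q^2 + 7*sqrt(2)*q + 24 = (q + 3*sqrt(2))*(q + 4*sqrt(2))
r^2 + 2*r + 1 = (r + 1)^2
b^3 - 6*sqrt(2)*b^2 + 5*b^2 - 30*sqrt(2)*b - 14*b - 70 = (b + 5)*(b - 7*sqrt(2))*(b + sqrt(2))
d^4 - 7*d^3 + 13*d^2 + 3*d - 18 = (d - 3)^2*(d - 2)*(d + 1)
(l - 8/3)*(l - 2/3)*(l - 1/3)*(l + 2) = l^4 - 5*l^3/3 - 40*l^2/9 + 140*l/27 - 32/27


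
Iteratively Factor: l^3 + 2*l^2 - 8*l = (l - 2)*(l^2 + 4*l) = l*(l - 2)*(l + 4)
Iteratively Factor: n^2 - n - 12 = (n - 4)*(n + 3)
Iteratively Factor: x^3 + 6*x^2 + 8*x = (x + 4)*(x^2 + 2*x) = (x + 2)*(x + 4)*(x)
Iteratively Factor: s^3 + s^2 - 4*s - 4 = (s + 2)*(s^2 - s - 2) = (s + 1)*(s + 2)*(s - 2)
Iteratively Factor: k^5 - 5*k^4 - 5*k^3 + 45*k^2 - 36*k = (k - 3)*(k^4 - 2*k^3 - 11*k^2 + 12*k) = (k - 3)*(k - 1)*(k^3 - k^2 - 12*k) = (k - 3)*(k - 1)*(k + 3)*(k^2 - 4*k) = k*(k - 3)*(k - 1)*(k + 3)*(k - 4)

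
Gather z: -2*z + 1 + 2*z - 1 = 0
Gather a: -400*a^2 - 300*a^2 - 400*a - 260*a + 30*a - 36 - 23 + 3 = -700*a^2 - 630*a - 56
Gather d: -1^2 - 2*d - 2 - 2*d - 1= -4*d - 4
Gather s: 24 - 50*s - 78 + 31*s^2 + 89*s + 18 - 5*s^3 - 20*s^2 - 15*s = -5*s^3 + 11*s^2 + 24*s - 36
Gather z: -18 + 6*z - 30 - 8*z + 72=24 - 2*z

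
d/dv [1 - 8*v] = -8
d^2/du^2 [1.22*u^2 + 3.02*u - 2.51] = 2.44000000000000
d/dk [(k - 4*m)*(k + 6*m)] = 2*k + 2*m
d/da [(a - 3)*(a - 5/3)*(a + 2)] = 3*a^2 - 16*a/3 - 13/3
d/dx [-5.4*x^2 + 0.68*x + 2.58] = 0.68 - 10.8*x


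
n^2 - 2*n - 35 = (n - 7)*(n + 5)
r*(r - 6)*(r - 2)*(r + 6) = r^4 - 2*r^3 - 36*r^2 + 72*r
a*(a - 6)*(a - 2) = a^3 - 8*a^2 + 12*a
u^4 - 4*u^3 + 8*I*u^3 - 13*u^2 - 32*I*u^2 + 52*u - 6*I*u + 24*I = (u - 4)*(u + I)^2*(u + 6*I)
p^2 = p^2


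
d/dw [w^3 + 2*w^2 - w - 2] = 3*w^2 + 4*w - 1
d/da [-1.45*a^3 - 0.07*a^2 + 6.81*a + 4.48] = -4.35*a^2 - 0.14*a + 6.81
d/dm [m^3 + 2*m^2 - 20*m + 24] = 3*m^2 + 4*m - 20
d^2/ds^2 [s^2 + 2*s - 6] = 2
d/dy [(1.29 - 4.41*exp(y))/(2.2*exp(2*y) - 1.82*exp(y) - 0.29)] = (9.702*exp(2*y) - 5.676*exp(y) + 3.6267)*exp(y)/(4.84*exp(4*y) - 8.008*exp(3*y) + 2.0364*exp(2*y) + 1.0556*exp(y) + 0.0841)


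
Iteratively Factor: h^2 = (h)*(h)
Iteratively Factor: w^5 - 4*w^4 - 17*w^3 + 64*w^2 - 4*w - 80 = (w - 5)*(w^4 + w^3 - 12*w^2 + 4*w + 16) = (w - 5)*(w - 2)*(w^3 + 3*w^2 - 6*w - 8) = (w - 5)*(w - 2)*(w + 4)*(w^2 - w - 2) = (w - 5)*(w - 2)^2*(w + 4)*(w + 1)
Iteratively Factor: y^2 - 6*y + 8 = (y - 2)*(y - 4)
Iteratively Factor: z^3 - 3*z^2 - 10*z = (z + 2)*(z^2 - 5*z) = z*(z + 2)*(z - 5)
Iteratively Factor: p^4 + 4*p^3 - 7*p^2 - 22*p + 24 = (p + 3)*(p^3 + p^2 - 10*p + 8) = (p - 1)*(p + 3)*(p^2 + 2*p - 8) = (p - 1)*(p + 3)*(p + 4)*(p - 2)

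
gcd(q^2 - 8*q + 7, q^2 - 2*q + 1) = q - 1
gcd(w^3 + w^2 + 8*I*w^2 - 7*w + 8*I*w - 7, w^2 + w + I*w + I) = w^2 + w*(1 + I) + I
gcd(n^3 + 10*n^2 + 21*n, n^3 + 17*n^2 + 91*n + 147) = n^2 + 10*n + 21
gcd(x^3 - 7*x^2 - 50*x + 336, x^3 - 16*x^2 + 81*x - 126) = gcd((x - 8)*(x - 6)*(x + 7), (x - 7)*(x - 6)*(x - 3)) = x - 6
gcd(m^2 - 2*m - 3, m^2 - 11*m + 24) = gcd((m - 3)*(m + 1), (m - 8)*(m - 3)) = m - 3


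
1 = 1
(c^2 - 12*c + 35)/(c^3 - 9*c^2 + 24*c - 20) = (c - 7)/(c^2 - 4*c + 4)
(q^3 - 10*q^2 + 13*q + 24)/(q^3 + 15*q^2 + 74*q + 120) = (q^3 - 10*q^2 + 13*q + 24)/(q^3 + 15*q^2 + 74*q + 120)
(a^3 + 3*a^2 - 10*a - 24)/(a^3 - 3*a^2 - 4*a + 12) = (a + 4)/(a - 2)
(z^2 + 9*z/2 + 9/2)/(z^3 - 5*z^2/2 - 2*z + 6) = (z + 3)/(z^2 - 4*z + 4)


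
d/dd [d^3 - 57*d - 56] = 3*d^2 - 57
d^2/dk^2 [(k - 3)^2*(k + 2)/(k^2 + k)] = 4*(k^3 + 27*k^2 + 27*k + 9)/(k^3*(k^3 + 3*k^2 + 3*k + 1))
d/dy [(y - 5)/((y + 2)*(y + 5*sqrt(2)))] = ((5 - y)*(y + 2) + (5 - y)*(y + 5*sqrt(2)) + (y + 2)*(y + 5*sqrt(2)))/((y + 2)^2*(y + 5*sqrt(2))^2)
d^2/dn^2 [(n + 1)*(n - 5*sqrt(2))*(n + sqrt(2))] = 6*n - 8*sqrt(2) + 2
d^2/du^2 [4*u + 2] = 0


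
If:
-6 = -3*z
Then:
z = 2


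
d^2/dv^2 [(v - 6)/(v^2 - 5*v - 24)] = 2*((11 - 3*v)*(-v^2 + 5*v + 24) - (v - 6)*(2*v - 5)^2)/(-v^2 + 5*v + 24)^3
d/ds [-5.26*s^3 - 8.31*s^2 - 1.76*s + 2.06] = -15.78*s^2 - 16.62*s - 1.76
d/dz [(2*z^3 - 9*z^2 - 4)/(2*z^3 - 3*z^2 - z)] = (12*z^4 - 4*z^3 + 33*z^2 - 24*z - 4)/(z^2*(4*z^4 - 12*z^3 + 5*z^2 + 6*z + 1))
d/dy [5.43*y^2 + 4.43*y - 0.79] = 10.86*y + 4.43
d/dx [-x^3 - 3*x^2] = 3*x*(-x - 2)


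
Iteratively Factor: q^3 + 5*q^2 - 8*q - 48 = (q - 3)*(q^2 + 8*q + 16) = (q - 3)*(q + 4)*(q + 4)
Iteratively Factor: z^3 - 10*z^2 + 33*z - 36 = (z - 3)*(z^2 - 7*z + 12) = (z - 4)*(z - 3)*(z - 3)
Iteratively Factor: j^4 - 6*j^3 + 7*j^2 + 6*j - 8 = (j - 1)*(j^3 - 5*j^2 + 2*j + 8) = (j - 1)*(j + 1)*(j^2 - 6*j + 8) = (j - 2)*(j - 1)*(j + 1)*(j - 4)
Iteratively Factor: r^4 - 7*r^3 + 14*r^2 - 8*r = (r - 4)*(r^3 - 3*r^2 + 2*r) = (r - 4)*(r - 2)*(r^2 - r) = (r - 4)*(r - 2)*(r - 1)*(r)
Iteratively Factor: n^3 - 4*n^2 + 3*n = (n)*(n^2 - 4*n + 3) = n*(n - 1)*(n - 3)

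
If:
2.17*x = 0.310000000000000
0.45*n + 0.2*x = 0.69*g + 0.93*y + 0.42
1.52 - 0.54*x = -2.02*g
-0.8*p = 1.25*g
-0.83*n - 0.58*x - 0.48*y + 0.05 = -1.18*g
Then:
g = -0.71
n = -0.87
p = 1.12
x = 0.14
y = -0.31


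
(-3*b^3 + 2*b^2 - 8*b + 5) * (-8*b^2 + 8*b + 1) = 24*b^5 - 40*b^4 + 77*b^3 - 102*b^2 + 32*b + 5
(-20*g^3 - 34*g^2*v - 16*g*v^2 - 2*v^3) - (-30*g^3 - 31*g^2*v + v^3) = 10*g^3 - 3*g^2*v - 16*g*v^2 - 3*v^3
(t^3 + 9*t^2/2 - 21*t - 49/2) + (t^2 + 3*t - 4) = t^3 + 11*t^2/2 - 18*t - 57/2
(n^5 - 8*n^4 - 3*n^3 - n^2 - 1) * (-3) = -3*n^5 + 24*n^4 + 9*n^3 + 3*n^2 + 3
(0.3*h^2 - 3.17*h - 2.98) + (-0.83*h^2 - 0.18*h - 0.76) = -0.53*h^2 - 3.35*h - 3.74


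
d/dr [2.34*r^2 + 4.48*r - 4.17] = 4.68*r + 4.48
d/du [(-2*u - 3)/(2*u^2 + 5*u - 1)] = (4*u^2 + 12*u + 17)/(4*u^4 + 20*u^3 + 21*u^2 - 10*u + 1)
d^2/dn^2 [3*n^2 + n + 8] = 6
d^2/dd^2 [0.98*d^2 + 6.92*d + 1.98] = 1.96000000000000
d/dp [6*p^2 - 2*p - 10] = 12*p - 2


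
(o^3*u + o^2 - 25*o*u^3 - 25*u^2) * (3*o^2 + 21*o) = 3*o^5*u + 21*o^4*u + 3*o^4 - 75*o^3*u^3 + 21*o^3 - 525*o^2*u^3 - 75*o^2*u^2 - 525*o*u^2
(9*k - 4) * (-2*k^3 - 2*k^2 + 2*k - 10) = -18*k^4 - 10*k^3 + 26*k^2 - 98*k + 40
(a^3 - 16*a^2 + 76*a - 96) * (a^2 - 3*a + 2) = a^5 - 19*a^4 + 126*a^3 - 356*a^2 + 440*a - 192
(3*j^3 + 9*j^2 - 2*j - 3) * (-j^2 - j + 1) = -3*j^5 - 12*j^4 - 4*j^3 + 14*j^2 + j - 3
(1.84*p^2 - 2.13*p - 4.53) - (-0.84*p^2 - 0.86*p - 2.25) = 2.68*p^2 - 1.27*p - 2.28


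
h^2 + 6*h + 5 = (h + 1)*(h + 5)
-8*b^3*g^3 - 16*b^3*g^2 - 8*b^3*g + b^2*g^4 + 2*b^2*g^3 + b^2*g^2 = g*(-8*b + g)*(b*g + b)^2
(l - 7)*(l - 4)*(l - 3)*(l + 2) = l^4 - 12*l^3 + 33*l^2 + 38*l - 168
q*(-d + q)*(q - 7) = -d*q^2 + 7*d*q + q^3 - 7*q^2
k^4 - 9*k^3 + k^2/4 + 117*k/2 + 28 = (k - 8)*(k - 7/2)*(k + 1/2)*(k + 2)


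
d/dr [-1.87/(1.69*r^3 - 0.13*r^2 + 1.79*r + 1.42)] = (9.4809*r^2 - 0.4862*r + 3.3473)/(1.69*r^3 - 0.13*r^2 + 1.79*r + 1.42)^2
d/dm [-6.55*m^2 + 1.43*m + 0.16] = 1.43 - 13.1*m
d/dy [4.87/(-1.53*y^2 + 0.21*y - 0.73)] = (14.9022*y - 1.0227)/(1.53*y^2 - 0.21*y + 0.73)^2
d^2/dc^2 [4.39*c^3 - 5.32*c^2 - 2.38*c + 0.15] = 26.34*c - 10.64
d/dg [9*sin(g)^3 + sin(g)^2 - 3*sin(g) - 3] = (27*sin(g)^2 + 2*sin(g) - 3)*cos(g)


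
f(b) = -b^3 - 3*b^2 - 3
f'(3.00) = -45.00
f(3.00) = -57.00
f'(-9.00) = -189.00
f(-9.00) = 483.00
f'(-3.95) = -23.11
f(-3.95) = 11.82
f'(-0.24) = 1.27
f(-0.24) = -3.16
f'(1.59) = -17.12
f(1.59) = -14.60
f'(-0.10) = 0.57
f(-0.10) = -3.03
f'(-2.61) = -4.78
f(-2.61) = -5.66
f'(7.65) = -221.47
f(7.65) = -626.26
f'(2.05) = -24.91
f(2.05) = -24.22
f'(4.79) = -97.57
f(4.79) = -181.73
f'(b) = -3*b^2 - 6*b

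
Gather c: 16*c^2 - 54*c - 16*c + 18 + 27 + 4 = 16*c^2 - 70*c + 49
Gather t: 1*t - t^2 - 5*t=-t^2 - 4*t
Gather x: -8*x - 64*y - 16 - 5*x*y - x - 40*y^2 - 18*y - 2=x*(-5*y - 9) - 40*y^2 - 82*y - 18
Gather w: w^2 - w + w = w^2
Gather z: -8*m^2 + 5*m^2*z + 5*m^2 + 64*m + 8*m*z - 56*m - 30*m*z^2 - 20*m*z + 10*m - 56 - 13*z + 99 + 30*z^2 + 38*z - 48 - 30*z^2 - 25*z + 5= -3*m^2 - 30*m*z^2 + 18*m + z*(5*m^2 - 12*m)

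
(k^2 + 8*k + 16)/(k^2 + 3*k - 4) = (k + 4)/(k - 1)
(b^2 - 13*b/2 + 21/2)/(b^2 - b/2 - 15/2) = (2*b - 7)/(2*b + 5)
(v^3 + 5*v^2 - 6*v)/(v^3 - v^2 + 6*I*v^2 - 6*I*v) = (v + 6)/(v + 6*I)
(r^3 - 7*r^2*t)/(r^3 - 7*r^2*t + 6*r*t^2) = r*(r - 7*t)/(r^2 - 7*r*t + 6*t^2)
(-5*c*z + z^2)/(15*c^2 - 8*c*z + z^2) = z/(-3*c + z)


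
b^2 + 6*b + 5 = (b + 1)*(b + 5)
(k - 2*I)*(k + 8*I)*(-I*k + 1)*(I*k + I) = k^4 + k^3 + 7*I*k^3 + 10*k^2 + 7*I*k^2 + 10*k + 16*I*k + 16*I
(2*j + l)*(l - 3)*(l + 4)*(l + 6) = 2*j*l^3 + 14*j*l^2 - 12*j*l - 144*j + l^4 + 7*l^3 - 6*l^2 - 72*l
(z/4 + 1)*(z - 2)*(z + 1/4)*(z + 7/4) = z^4/4 + z^3 - 57*z^2/64 - 121*z/32 - 7/8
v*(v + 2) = v^2 + 2*v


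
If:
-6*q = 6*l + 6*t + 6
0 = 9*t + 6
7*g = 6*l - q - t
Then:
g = -q - 4/21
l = -q - 1/3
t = -2/3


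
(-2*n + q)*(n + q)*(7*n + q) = -14*n^3 - 9*n^2*q + 6*n*q^2 + q^3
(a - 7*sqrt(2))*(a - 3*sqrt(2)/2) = a^2 - 17*sqrt(2)*a/2 + 21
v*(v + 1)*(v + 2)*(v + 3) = v^4 + 6*v^3 + 11*v^2 + 6*v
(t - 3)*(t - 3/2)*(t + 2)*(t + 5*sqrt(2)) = t^4 - 5*t^3/2 + 5*sqrt(2)*t^3 - 25*sqrt(2)*t^2/2 - 9*t^2/2 - 45*sqrt(2)*t/2 + 9*t + 45*sqrt(2)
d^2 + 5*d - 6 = (d - 1)*(d + 6)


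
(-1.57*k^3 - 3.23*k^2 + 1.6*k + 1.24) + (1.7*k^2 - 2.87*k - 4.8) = -1.57*k^3 - 1.53*k^2 - 1.27*k - 3.56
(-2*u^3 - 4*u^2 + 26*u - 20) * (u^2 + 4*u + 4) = -2*u^5 - 12*u^4 + 2*u^3 + 68*u^2 + 24*u - 80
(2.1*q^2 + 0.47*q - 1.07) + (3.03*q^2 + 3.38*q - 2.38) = 5.13*q^2 + 3.85*q - 3.45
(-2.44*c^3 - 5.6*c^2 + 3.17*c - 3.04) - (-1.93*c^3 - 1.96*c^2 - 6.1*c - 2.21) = -0.51*c^3 - 3.64*c^2 + 9.27*c - 0.83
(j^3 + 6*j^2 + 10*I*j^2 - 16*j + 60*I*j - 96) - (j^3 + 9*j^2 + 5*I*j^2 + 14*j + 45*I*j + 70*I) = -3*j^2 + 5*I*j^2 - 30*j + 15*I*j - 96 - 70*I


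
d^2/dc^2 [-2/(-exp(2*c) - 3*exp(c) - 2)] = 2*(2*(2*exp(c) + 3)^2*exp(c) - (4*exp(c) + 3)*(exp(2*c) + 3*exp(c) + 2))*exp(c)/(exp(2*c) + 3*exp(c) + 2)^3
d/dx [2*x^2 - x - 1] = 4*x - 1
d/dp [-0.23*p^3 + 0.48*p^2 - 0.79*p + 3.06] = -0.69*p^2 + 0.96*p - 0.79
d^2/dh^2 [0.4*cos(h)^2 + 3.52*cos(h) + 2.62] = -3.52*cos(h) - 0.8*cos(2*h)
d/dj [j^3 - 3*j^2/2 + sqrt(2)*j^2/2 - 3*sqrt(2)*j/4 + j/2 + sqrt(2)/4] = 3*j^2 - 3*j + sqrt(2)*j - 3*sqrt(2)/4 + 1/2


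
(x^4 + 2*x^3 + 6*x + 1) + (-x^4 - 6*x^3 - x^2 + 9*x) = -4*x^3 - x^2 + 15*x + 1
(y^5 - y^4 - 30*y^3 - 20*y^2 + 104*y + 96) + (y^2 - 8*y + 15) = y^5 - y^4 - 30*y^3 - 19*y^2 + 96*y + 111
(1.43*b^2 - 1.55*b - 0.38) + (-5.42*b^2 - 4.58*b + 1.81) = -3.99*b^2 - 6.13*b + 1.43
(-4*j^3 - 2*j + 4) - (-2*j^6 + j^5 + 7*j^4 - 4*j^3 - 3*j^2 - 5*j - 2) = 2*j^6 - j^5 - 7*j^4 + 3*j^2 + 3*j + 6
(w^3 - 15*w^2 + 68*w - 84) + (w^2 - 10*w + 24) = w^3 - 14*w^2 + 58*w - 60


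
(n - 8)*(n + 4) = n^2 - 4*n - 32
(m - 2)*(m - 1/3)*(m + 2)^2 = m^4 + 5*m^3/3 - 14*m^2/3 - 20*m/3 + 8/3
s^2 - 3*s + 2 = (s - 2)*(s - 1)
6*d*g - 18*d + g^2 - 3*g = (6*d + g)*(g - 3)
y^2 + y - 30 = (y - 5)*(y + 6)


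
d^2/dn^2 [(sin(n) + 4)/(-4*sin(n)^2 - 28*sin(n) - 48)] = (sin(n)^2 - 3*sin(n) - 2)/(4*(sin(n) + 3)^3)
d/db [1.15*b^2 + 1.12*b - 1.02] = 2.3*b + 1.12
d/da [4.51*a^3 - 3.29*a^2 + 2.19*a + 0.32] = 13.53*a^2 - 6.58*a + 2.19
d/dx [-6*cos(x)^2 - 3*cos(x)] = 3*(4*cos(x) + 1)*sin(x)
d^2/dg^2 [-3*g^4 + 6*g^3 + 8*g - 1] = 36*g*(1 - g)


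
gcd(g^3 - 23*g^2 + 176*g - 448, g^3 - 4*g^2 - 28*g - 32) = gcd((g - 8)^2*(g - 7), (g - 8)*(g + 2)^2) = g - 8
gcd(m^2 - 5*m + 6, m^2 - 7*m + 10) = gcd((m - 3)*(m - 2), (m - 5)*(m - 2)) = m - 2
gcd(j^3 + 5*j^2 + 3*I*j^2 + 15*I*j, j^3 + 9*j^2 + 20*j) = j^2 + 5*j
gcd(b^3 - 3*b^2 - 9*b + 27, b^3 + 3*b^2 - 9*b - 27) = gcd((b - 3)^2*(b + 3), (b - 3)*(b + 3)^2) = b^2 - 9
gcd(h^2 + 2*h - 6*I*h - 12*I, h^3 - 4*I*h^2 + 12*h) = h - 6*I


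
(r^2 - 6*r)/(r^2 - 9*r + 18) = r/(r - 3)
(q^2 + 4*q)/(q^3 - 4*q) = (q + 4)/(q^2 - 4)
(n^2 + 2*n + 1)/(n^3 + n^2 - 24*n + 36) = (n^2 + 2*n + 1)/(n^3 + n^2 - 24*n + 36)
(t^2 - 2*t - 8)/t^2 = 1 - 2/t - 8/t^2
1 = 1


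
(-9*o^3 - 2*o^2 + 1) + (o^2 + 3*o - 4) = -9*o^3 - o^2 + 3*o - 3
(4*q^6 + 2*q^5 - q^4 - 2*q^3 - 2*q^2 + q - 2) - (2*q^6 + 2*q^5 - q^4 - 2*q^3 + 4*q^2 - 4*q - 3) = 2*q^6 - 6*q^2 + 5*q + 1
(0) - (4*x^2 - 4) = 4 - 4*x^2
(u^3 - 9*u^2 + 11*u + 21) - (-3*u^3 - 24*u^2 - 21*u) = 4*u^3 + 15*u^2 + 32*u + 21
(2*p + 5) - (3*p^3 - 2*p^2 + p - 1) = -3*p^3 + 2*p^2 + p + 6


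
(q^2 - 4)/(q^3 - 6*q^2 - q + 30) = (q - 2)/(q^2 - 8*q + 15)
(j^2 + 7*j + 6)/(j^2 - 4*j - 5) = (j + 6)/(j - 5)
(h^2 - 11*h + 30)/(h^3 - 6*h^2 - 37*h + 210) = (h - 6)/(h^2 - h - 42)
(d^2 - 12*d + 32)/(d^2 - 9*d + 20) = (d - 8)/(d - 5)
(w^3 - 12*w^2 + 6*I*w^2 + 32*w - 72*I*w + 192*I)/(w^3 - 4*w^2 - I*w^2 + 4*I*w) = (w^2 + 2*w*(-4 + 3*I) - 48*I)/(w*(w - I))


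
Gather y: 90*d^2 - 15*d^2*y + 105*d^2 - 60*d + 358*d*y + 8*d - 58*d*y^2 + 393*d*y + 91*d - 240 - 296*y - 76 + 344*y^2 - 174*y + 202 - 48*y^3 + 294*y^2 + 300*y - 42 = 195*d^2 + 39*d - 48*y^3 + y^2*(638 - 58*d) + y*(-15*d^2 + 751*d - 170) - 156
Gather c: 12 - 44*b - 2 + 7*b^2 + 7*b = 7*b^2 - 37*b + 10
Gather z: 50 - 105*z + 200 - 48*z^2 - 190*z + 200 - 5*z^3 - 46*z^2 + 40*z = -5*z^3 - 94*z^2 - 255*z + 450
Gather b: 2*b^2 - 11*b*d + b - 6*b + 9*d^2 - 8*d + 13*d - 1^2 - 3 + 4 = 2*b^2 + b*(-11*d - 5) + 9*d^2 + 5*d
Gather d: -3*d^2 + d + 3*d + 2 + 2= -3*d^2 + 4*d + 4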